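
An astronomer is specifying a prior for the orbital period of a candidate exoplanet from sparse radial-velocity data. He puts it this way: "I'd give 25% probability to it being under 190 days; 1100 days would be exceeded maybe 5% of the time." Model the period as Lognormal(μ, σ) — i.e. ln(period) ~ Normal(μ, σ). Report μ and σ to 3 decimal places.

μ ≈ 5.758, σ ≈ 0.757

If T ~ Lognormal(μ,σ) then ln T ~ Normal(μ,σ), so the p-quantile of ln T is μ + z_p·σ.
ln(190) = 5.247 and ln(1100) = 7.003; z_{0.25} = -0.6745, z_{0.95} = 1.645.
σ = (7.003 − 5.247)/(1.645 − (-0.6745)) = 0.757.
μ = 5.247 − (-0.6745)·0.757 = 5.758.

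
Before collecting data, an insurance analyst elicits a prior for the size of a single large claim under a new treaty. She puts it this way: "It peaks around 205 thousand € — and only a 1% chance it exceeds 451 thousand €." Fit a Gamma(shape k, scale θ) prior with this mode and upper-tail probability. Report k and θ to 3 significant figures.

Gamma(k,θ) with k>1 has mode (k−1)θ, so θ = 205/(k−1).
Need P(X < 451) = 0.99 with θ tied to k this way. Start at k = 2, θ = 205: P(X<451) ≈ 0.645.
Too low — raise k to concentrate. Iterating converges to k ≈ 8.76.
Then θ = 205/(8.76−1) ≈ 26.4.

k ≈ 8.76, θ ≈ 26.4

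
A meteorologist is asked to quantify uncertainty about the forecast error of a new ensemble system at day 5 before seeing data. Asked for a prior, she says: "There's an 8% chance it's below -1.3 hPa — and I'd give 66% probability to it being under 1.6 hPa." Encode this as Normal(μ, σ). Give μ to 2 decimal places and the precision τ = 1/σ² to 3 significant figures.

μ = 0.94, τ = 0.393

The p-quantile of Normal(μ,σ) is μ + z_p·σ, with z_{0.08} = -1.405 and z_{0.66} = 0.4125.
Eliminate σ: μ = (z₂·x₁ − z₁·x₂)/(z₂ − z₁) = (0.4125·-1.3 − (-1.405)·1.6)/1.818 = 0.94.
Then σ = (x₂ − x₁)/(z₂ − z₁) = (1.6 − -1.3)/1.818 = 1.60.
Precision τ = 1/σ² = 1/1.596² = 0.393.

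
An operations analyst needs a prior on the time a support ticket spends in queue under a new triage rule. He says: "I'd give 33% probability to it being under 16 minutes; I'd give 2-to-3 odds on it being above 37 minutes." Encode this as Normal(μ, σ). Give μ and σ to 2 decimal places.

μ = 29.33, σ = 30.29

The p-quantile of Normal(μ,σ) is μ + z_p·σ, with z_{0.33} = -0.4399 and z_{0.6} = 0.2533.
Eliminate σ: μ = (z₂·x₁ − z₁·x₂)/(z₂ − z₁) = (0.2533·16 − (-0.4399)·37)/0.6933 = 29.33.
Then σ = (x₂ − x₁)/(z₂ − z₁) = (37 − 16)/0.6933 = 30.29.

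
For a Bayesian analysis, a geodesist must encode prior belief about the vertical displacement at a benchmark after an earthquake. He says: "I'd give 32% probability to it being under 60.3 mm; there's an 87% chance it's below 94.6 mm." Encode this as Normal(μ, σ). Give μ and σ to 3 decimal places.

μ = 70.363, σ = 21.517

For Normal(μ,σ), the p-quantile is μ + z_p·σ. Here z_{0.32} = -0.4677, z_{0.87} = 1.126.
So 60.3 = μ − 0.4677σ and 94.6 = μ + 1.126σ.
Subtracting: σ = (94.6 − 60.3)/(1.126 − (-0.4677)) = 21.517.
Then μ = 60.3 − (-0.4677)·21.517 = 70.363.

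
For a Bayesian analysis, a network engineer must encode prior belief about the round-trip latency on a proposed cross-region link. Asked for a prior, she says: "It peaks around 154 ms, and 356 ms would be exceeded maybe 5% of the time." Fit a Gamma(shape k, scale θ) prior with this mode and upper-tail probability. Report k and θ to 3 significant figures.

Gamma(k,θ) with k>1 has mode (k−1)θ, so θ = 154/(k−1).
Need P(X < 356) = 0.95 with θ tied to k this way. Start at k = 2, θ = 154: P(X<356) ≈ 0.672.
Too low — raise k to concentrate. Iterating converges to k ≈ 4.9.
Then θ = 154/(4.9−1) ≈ 39.5.

k ≈ 4.9, θ ≈ 39.5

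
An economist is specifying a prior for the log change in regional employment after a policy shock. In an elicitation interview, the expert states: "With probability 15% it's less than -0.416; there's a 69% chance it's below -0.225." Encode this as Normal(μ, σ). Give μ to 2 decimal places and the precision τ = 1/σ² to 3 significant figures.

The p-quantile of Normal(μ,σ) is μ + z_p·σ, with z_{0.15} = -1.036 and z_{0.69} = 0.4959.
Eliminate σ: μ = (z₂·x₁ − z₁·x₂)/(z₂ − z₁) = (0.4959·-0.416 − (-1.036)·-0.225)/1.532 = -0.29.
Then σ = (x₂ − x₁)/(z₂ − z₁) = (-0.225 − -0.416)/1.532 = 0.12.
Precision τ = 1/σ² = 1/0.1247² = 64.4.

μ = -0.29, τ = 64.4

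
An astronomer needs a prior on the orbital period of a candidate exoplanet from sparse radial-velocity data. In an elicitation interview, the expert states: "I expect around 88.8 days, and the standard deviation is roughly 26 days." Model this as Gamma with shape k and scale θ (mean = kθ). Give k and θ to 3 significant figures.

k ≈ 11.7, θ ≈ 7.61

For Gamma(k, scale θ): mean = kθ, variance = kθ², so CV = 1/√k.
CV = SD/mean = 26/88.8 = 0.2928, hence k = 1/CV² = 11.7.
Then θ = mean/k = 88.8/11.7 = 7.61.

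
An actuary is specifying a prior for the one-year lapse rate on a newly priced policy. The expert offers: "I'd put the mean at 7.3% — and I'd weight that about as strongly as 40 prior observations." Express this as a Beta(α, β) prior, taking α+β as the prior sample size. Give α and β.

α = 2.92, β = 37.08

Under the effective-sample-size interpretation, Beta(α, β) has prior mean α/(α+β) and prior sample size α+β.
So α+β = 40 and α/(α+β) = 0.073, giving α = 0.073·40 = 2.92 and β = 40 − 2.92 = 37.08.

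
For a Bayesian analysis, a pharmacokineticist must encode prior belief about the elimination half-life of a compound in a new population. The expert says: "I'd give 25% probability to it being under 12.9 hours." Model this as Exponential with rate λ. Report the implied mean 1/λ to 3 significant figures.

P(T < 12.9) = 1 − e^(−λ·12.9) = 0.25, so λ = −ln(1−0.25)/12.9 = −ln(0.75)/12.9 = 0.0223.
Mean = 1/λ = 44.8 hours.

mean ≈ 44.8 hours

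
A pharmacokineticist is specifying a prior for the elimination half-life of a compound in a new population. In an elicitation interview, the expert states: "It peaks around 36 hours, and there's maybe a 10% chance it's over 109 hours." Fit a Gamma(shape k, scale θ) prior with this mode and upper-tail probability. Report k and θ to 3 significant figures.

Gamma(k,θ) with k>1 has mode (k−1)θ, so θ = 36/(k−1).
Need P(X < 109) = 0.9 with θ tied to k this way. Start at k = 2, θ = 36: P(X<109) ≈ 0.805.
Too low — raise k to concentrate. Iterating converges to k ≈ 2.55.
Then θ = 36/(2.55−1) ≈ 23.3.

k ≈ 2.55, θ ≈ 23.3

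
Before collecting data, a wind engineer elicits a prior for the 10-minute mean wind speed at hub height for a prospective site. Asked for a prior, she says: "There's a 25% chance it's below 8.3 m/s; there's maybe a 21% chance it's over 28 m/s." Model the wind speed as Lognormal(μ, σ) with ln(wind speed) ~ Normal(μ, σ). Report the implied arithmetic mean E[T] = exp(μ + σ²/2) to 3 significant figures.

If T ~ Lognormal(μ,σ) then ln T ~ Normal(μ,σ), so the p-quantile of ln T is μ + z_p·σ.
ln(8.3) = 2.116 and ln(28) = 3.332; z_{0.25} = -0.6745, z_{0.79} = 0.8064.
σ = (3.332 − 2.116)/(0.8064 − (-0.6745)) = 0.821.
μ = 2.116 − (-0.6745)·0.821 = 2.670.
E[T] = exp(μ + σ²/2) = exp(2.670 + 0.3371) = 20.2 m/s.

E[T] ≈ 20.2 m/s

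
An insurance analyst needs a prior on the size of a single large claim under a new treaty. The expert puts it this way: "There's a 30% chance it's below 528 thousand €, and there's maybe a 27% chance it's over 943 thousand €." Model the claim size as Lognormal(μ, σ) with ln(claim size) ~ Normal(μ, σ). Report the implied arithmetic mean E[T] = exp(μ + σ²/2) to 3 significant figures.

If T ~ Lognormal(μ,σ) then ln T ~ Normal(μ,σ), so the p-quantile of ln T is μ + z_p·σ.
ln(528) = 6.269 and ln(943) = 6.849; z_{0.3} = -0.5244, z_{0.73} = 0.6128.
σ = (6.849 − 6.269)/(0.6128 − (-0.5244)) = 0.510.
μ = 6.269 − (-0.5244)·0.510 = 6.537.
E[T] = exp(μ + σ²/2) = exp(6.537 + 0.1300) = 786 thousand €.

E[T] ≈ 786 thousand €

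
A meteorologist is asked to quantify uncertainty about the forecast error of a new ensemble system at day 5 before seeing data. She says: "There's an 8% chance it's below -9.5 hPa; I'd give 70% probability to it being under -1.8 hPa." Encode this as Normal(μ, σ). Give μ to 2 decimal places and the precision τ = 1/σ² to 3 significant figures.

μ = -3.89, τ = 0.0628

The p-quantile of Normal(μ,σ) is μ + z_p·σ, with z_{0.08} = -1.405 and z_{0.7} = 0.5244.
Eliminate σ: μ = (z₂·x₁ − z₁·x₂)/(z₂ − z₁) = (0.5244·-9.5 − (-1.405)·-1.8)/1.929 = -3.89.
Then σ = (x₂ − x₁)/(z₂ − z₁) = (-1.8 − -9.5)/1.929 = 3.99.
Precision τ = 1/σ² = 1/3.991² = 0.0628.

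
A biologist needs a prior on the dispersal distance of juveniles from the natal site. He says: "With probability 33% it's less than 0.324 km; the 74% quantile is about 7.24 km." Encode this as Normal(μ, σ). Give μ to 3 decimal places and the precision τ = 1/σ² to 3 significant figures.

For Normal(μ,σ), the p-quantile is μ + z_p·σ. Here z_{0.33} = -0.4399, z_{0.74} = 0.6433.
So 0.324 = μ − 0.4399σ and 7.24 = μ + 0.6433σ.
Subtracting: σ = (7.24 − 0.324)/(0.6433 − (-0.4399)) = 6.384.
Then μ = 0.324 − (-0.4399)·6.384 = 3.133.
Precision τ = 1/σ² = 1/6.384² = 0.0245.

μ = 3.133, τ = 0.0245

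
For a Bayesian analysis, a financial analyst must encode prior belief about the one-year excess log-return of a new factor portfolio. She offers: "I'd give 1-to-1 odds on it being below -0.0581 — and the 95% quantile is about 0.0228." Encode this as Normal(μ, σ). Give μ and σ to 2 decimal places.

μ = -0.06, σ = 0.05

The p-quantile of Normal(μ,σ) is μ + z_p·σ, with z_{0.5} = 0 and z_{0.95} = 1.645.
Eliminate σ: μ = (z₂·x₁ − z₁·x₂)/(z₂ − z₁) = (1.645·-0.0581 − (0)·0.0228)/1.645 = -0.06.
Then σ = (x₂ − x₁)/(z₂ − z₁) = (0.0228 − -0.0581)/1.645 = 0.05.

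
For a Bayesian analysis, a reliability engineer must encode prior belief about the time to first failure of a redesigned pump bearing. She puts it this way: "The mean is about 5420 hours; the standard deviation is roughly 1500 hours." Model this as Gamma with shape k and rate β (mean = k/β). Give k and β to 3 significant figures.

k ≈ 13.1, β ≈ 0.00241

For Gamma(k, rate β): mean = k/β, variance = k/β², so CV = 1/√k.
CV = SD/mean = 1500/5420 = 0.2768, hence k = 1/CV² = 13.1.
Then β = k/mean = 13.1/5420 = 0.00241.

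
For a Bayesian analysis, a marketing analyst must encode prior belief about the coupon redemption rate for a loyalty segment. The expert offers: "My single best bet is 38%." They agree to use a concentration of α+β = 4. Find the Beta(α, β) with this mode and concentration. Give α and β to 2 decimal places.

α = 1.76, β = 2.24

For α,β > 1 the Beta mode is (α−1)/(α+β−2). With α+β = 4, the mode is (α−1)/2.
Set (α−1)/2 = 0.38 → α = 1 + 0.38·2 = 1.76.
β = 4 − α = 2.24.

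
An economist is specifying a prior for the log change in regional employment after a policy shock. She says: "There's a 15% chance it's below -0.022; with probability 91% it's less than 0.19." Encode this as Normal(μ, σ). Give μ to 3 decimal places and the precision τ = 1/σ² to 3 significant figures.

μ = 0.070, τ = 126

The p-quantile of Normal(μ,σ) is μ + z_p·σ, with z_{0.15} = -1.036 and z_{0.91} = 1.341.
Eliminate σ: μ = (z₂·x₁ − z₁·x₂)/(z₂ − z₁) = (1.341·-0.022 − (-1.036)·0.19)/2.377 = 0.070.
Then σ = (x₂ − x₁)/(z₂ − z₁) = (0.19 − -0.022)/2.377 = 0.089.
Precision τ = 1/σ² = 1/0.08918² = 126.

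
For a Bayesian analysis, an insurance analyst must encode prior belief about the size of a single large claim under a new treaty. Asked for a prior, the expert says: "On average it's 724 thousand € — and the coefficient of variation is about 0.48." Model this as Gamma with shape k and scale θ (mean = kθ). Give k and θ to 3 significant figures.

For Gamma(k, scale θ): mean = kθ, variance = kθ², so CV = 1/√k.
CV = 0.48, hence k = 1/CV² = 4.34.
Then θ = mean/k = 724/4.34 = 167.

k ≈ 4.34, θ ≈ 167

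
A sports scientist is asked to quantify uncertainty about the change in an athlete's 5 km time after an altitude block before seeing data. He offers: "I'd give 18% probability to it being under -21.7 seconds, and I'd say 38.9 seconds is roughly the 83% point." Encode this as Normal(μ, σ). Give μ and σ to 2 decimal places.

The p-quantile of Normal(μ,σ) is μ + z_p·σ, with z_{0.18} = -0.9154 and z_{0.83} = 0.9542.
Eliminate σ: μ = (z₂·x₁ − z₁·x₂)/(z₂ − z₁) = (0.9542·-21.7 − (-0.9154)·38.9)/1.87 = 7.97.
Then σ = (x₂ − x₁)/(z₂ − z₁) = (38.9 − -21.7)/1.87 = 32.41.

μ = 7.97, σ = 32.41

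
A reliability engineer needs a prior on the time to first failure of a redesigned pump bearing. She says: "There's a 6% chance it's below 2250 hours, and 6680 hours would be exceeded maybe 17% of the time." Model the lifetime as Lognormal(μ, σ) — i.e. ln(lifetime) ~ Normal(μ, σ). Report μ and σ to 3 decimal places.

μ ≈ 8.393, σ ≈ 0.434

If T ~ Lognormal(μ,σ) then ln T ~ Normal(μ,σ), so the p-quantile of ln T is μ + z_p·σ.
ln(2250) = 7.719 and ln(6680) = 8.807; z_{0.06} = -1.555, z_{0.83} = 0.9542.
σ = (8.807 − 7.719)/(0.9542 − (-1.555)) = 0.434.
μ = 7.719 − (-1.555)·0.434 = 8.393.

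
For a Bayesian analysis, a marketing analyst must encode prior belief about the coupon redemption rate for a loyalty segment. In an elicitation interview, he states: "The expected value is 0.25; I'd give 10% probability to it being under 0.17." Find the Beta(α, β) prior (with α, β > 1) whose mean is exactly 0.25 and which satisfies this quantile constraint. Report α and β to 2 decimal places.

α ≈ 11.13, β ≈ 33.40

With mean 0.25 fixed, write α = 0.25s, β = 0.75s where s = α+β.
Need P(θ < 0.17) = 0.1 under Beta(0.25s, 0.75s). Normal approximation: (q−m)/√(m(1−m)/s) ≈ z_{0.1} = -1.28, so s ≈ 0.25·0.75·(-1.28)²/(0.17−0.25)² = 48.1.
At s = 48.1: P(θ<0.17) ≈ 0.091. Adjusting to match 0.1 gives s ≈ 44.53.
So α = 0.25·44.53 ≈ 11.13, β = 0.75·44.53 ≈ 33.40.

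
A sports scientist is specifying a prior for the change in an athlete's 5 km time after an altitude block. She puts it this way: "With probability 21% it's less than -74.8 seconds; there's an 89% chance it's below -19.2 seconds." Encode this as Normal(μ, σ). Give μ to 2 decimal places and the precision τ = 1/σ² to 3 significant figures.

μ = -52.74, τ = 0.00134

The p-quantile of Normal(μ,σ) is μ + z_p·σ, with z_{0.21} = -0.8064 and z_{0.89} = 1.227.
Eliminate σ: μ = (z₂·x₁ − z₁·x₂)/(z₂ − z₁) = (1.227·-74.8 − (-0.8064)·-19.2)/2.033 = -52.74.
Then σ = (x₂ − x₁)/(z₂ − z₁) = (-19.2 − -74.8)/2.033 = 27.35.
Precision τ = 1/σ² = 1/27.35² = 0.00134.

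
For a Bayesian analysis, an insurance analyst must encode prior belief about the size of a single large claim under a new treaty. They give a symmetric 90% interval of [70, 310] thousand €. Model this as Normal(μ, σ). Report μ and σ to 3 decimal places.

A symmetric 90% interval runs μ ± z·σ with z = 1.645.
Half-width = 120, so σ = 120/1.645 = 72.955.
μ is the interval midpoint, 190.000.

μ = 190.000, σ = 72.955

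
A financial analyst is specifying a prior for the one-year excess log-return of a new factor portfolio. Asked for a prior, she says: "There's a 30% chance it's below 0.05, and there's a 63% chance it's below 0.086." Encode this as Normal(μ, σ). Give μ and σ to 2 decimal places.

The p-quantile of Normal(μ,σ) is μ + z_p·σ, with z_{0.3} = -0.5244 and z_{0.63} = 0.3319.
Eliminate σ: μ = (z₂·x₁ − z₁·x₂)/(z₂ − z₁) = (0.3319·0.05 − (-0.5244)·0.086)/0.8563 = 0.07.
Then σ = (x₂ − x₁)/(z₂ − z₁) = (0.086 − 0.05)/0.8563 = 0.04.

μ = 0.07, σ = 0.04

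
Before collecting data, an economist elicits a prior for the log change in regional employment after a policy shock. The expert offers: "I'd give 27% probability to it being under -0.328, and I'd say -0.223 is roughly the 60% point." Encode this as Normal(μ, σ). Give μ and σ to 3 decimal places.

For Normal(μ,σ), the p-quantile is μ + z_p·σ. Here z_{0.27} = -0.6128, z_{0.6} = 0.2533.
So -0.328 = μ − 0.6128σ and -0.223 = μ + 0.2533σ.
Subtracting: σ = (-0.223 − -0.328)/(0.2533 − (-0.6128)) = 0.121.
Then μ = -0.328 − (-0.6128)·0.121 = -0.254.

μ = -0.254, σ = 0.121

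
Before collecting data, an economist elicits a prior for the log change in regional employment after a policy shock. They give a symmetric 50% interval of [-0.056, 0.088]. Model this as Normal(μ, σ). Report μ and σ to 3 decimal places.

A symmetric 50% interval runs μ ± z·σ with z = 0.6745.
Half-width = 0.072, so σ = 0.072/0.6745 = 0.107.
μ is the interval midpoint, 0.016.

μ = 0.016, σ = 0.107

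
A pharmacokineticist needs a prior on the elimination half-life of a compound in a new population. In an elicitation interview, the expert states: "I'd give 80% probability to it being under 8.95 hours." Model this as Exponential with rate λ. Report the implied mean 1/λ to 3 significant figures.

P(T < 8.95) = 1 − e^(−λ·8.95) = 0.8, so λ = −ln(1−0.8)/8.95 = −ln(0.2)/8.95 = 0.18.
Mean = 1/λ = 5.56 hours.

mean ≈ 5.56 hours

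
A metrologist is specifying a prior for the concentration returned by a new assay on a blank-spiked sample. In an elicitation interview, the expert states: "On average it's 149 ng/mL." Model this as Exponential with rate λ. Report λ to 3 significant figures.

λ ≈ 0.00671

Exponential mean = 1/λ, so λ = 1/149.0 = 0.00671.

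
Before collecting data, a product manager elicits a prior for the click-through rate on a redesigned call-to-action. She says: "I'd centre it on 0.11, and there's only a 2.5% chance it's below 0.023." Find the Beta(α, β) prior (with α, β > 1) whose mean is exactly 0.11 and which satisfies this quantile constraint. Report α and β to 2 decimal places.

With mean 0.11 fixed, write α = 0.11s, β = 0.89s where s = α+β.
Need P(θ < 0.023) = 0.025 under Beta(0.11s, 0.89s). Normal approximation: (q−m)/√(m(1−m)/s) ≈ z_{0.025} = -1.96, so s ≈ 0.11·0.89·(-1.96)²/(0.023−0.11)² = 49.7.
At s = 49.7: P(θ<0.023) ≈ 0.002. Adjusting to match 0.025 gives s ≈ 26.02.
So α = 0.11·26.02 ≈ 2.86, β = 0.89·26.02 ≈ 23.16.

α ≈ 2.86, β ≈ 23.16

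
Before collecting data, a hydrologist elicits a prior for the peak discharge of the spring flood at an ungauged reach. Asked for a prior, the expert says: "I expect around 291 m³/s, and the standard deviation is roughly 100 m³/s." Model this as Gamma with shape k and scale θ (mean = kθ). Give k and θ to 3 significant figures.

For Gamma(k, scale θ): mean = kθ, variance = kθ², so CV = 1/√k.
CV = SD/mean = 100/291 = 0.3436, hence k = 1/CV² = 8.47.
Then θ = mean/k = 291/8.47 = 34.4.

k ≈ 8.47, θ ≈ 34.4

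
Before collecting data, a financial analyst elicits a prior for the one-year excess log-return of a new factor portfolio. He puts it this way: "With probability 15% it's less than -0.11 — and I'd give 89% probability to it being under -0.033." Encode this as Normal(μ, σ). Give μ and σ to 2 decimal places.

μ = -0.07, σ = 0.03

The p-quantile of Normal(μ,σ) is μ + z_p·σ, with z_{0.15} = -1.036 and z_{0.89} = 1.227.
Eliminate σ: μ = (z₂·x₁ − z₁·x₂)/(z₂ − z₁) = (1.227·-0.11 − (-1.036)·-0.033)/2.263 = -0.07.
Then σ = (x₂ − x₁)/(z₂ − z₁) = (-0.033 − -0.11)/2.263 = 0.03.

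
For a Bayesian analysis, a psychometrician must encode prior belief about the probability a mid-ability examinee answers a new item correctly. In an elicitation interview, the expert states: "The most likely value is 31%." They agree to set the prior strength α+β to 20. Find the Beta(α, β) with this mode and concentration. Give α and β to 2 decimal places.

α = 6.58, β = 13.42

For α,β > 1 the Beta mode is (α−1)/(α+β−2). With α+β = 20, the mode is (α−1)/18.
Set (α−1)/18 = 0.31 → α = 1 + 0.31·18 = 6.58.
β = 20 − α = 13.42.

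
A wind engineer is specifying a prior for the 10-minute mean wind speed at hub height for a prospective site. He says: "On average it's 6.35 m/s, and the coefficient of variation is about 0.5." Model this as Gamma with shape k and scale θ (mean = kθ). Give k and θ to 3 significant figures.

k ≈ 4, θ ≈ 1.59

For Gamma(k, scale θ): mean = kθ, variance = kθ², so CV = 1/√k.
CV = 0.5, hence k = 1/CV² = 4.
Then θ = mean/k = 6.35/4 = 1.59.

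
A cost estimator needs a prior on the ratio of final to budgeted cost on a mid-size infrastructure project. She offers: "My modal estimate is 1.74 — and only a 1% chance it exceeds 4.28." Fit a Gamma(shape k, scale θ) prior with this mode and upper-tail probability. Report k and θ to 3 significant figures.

Gamma(k,θ) with k>1 has mode (k−1)θ, so θ = 1.74/(k−1).
Need P(X < 4.28) = 0.99 with θ tied to k this way. Start at k = 2, θ = 1.74: P(X<4.28) ≈ 0.704.
Too low — raise k to concentrate. Iterating converges to k ≈ 6.81.
Then θ = 1.74/(6.81−1) ≈ 0.299.

k ≈ 6.81, θ ≈ 0.299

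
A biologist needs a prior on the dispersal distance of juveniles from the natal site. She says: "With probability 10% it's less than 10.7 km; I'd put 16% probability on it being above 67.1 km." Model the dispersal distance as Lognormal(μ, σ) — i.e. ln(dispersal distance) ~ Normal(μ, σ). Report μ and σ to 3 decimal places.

If T ~ Lognormal(μ,σ) then ln T ~ Normal(μ,σ), so the p-quantile of ln T is μ + z_p·σ.
ln(10.7) = 2.37 and ln(67.1) = 4.206; z_{0.1} = -1.282, z_{0.84} = 0.9945.
σ = (4.206 − 2.37)/(0.9945 − (-1.282)) = 0.807.
μ = 2.37 − (-1.282)·0.807 = 3.404.

μ ≈ 3.404, σ ≈ 0.807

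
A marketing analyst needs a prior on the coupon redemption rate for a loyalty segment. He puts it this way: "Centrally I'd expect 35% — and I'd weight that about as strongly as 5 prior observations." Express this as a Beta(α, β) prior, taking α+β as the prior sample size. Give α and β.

Under the effective-sample-size interpretation, Beta(α, β) has prior mean α/(α+β) and prior sample size α+β.
So α+β = 5 and α/(α+β) = 0.35, giving α = 0.35·5 = 1.75 and β = 5 − 1.75 = 3.25.

α = 1.75, β = 3.25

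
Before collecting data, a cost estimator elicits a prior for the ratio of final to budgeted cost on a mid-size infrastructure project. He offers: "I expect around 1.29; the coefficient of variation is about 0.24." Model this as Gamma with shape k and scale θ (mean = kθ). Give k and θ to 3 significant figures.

For Gamma(k, scale θ): mean = kθ, variance = kθ², so CV = 1/√k.
CV = 0.24, hence k = 1/CV² = 17.4.
Then θ = mean/k = 1.29/17.4 = 0.0743.

k ≈ 17.4, θ ≈ 0.0743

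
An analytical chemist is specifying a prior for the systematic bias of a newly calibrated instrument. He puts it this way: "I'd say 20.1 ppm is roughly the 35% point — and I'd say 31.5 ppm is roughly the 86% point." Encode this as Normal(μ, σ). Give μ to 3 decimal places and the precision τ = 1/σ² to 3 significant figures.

μ = 23.097, τ = 0.0165

The p-quantile of Normal(μ,σ) is μ + z_p·σ, with z_{0.35} = -0.3853 and z_{0.86} = 1.08.
Eliminate σ: μ = (z₂·x₁ − z₁·x₂)/(z₂ − z₁) = (1.08·20.1 − (-0.3853)·31.5)/1.466 = 23.097.
Then σ = (x₂ − x₁)/(z₂ − z₁) = (31.5 − 20.1)/1.466 = 7.778.
Precision τ = 1/σ² = 1/7.778² = 0.0165.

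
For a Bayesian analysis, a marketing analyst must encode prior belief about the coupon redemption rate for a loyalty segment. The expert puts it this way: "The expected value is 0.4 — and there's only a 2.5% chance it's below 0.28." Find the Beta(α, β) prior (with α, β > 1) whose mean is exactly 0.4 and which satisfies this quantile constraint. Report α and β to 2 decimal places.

With mean 0.4 fixed, write α = 0.4s, β = 0.6s where s = α+β.
Need P(θ < 0.28) = 0.025 under Beta(0.4s, 0.6s). Normal approximation: (q−m)/√(m(1−m)/s) ≈ z_{0.025} = -1.96, so s ≈ 0.4·0.6·(-1.96)²/(0.28−0.4)² = 64.0.
At s = 64.0: P(θ<0.28) ≈ 0.021. Adjusting to match 0.025 gives s ≈ 59.27.
So α = 0.4·59.27 ≈ 23.71, β = 0.6·59.27 ≈ 35.56.

α ≈ 23.71, β ≈ 35.56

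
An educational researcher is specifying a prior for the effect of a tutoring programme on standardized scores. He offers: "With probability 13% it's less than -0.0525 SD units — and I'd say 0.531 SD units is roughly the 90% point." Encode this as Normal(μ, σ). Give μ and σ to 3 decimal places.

For Normal(μ,σ), the p-quantile is μ + z_p·σ. Here z_{0.13} = -1.126, z_{0.9} = 1.282.
So -0.0525 = μ − 1.126σ and 0.531 = μ + 1.282σ.
Subtracting: σ = (0.531 − -0.0525)/(1.282 − (-1.126)) = 0.242.
Then μ = -0.0525 − (-1.126)·0.242 = 0.220.

μ = 0.220, σ = 0.242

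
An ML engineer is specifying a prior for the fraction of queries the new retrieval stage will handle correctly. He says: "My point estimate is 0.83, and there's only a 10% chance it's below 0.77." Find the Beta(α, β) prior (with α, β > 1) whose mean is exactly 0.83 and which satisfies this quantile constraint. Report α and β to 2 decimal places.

With mean 0.83 fixed, write α = 0.83s, β = 0.17s where s = α+β.
Need P(θ < 0.77) = 0.1 under Beta(0.83s, 0.17s). Normal approximation: (q−m)/√(m(1−m)/s) ≈ z_{0.1} = -1.28, so s ≈ 0.83·0.17·(-1.28)²/(0.77−0.83)² = 64.4.
At s = 64.4: P(θ<0.77) ≈ 0.105. Adjusting to match 0.1 gives s ≈ 67.92.
So α = 0.83·67.92 ≈ 56.37, β = 0.17·67.92 ≈ 11.55.

α ≈ 56.37, β ≈ 11.55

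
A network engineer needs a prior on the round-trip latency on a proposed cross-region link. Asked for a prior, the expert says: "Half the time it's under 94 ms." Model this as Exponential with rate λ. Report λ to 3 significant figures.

Exponential median = ln 2 / λ, so λ = ln 2 / 94.0 = 0.00737.

λ ≈ 0.00737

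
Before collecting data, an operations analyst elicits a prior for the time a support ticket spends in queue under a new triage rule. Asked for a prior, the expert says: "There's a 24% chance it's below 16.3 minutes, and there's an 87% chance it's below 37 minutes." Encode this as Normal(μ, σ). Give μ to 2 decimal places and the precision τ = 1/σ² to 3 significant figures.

For Normal(μ,σ), the p-quantile is μ + z_p·σ. Here z_{0.24} = -0.7063, z_{0.87} = 1.126.
So 16.3 = μ − 0.7063σ and 37 = μ + 1.126σ.
Subtracting: σ = (37 − 16.3)/(1.126 − (-0.7063)) = 11.29.
Then μ = 16.3 − (-0.7063)·11.29 = 24.28.
Precision τ = 1/σ² = 1/11.29² = 0.00784.

μ = 24.28, τ = 0.00784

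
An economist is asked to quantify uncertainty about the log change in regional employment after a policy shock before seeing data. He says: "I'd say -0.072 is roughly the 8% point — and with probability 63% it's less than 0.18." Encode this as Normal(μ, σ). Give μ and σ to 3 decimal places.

The p-quantile of Normal(μ,σ) is μ + z_p·σ, with z_{0.08} = -1.405 and z_{0.63} = 0.3319.
Eliminate σ: μ = (z₂·x₁ − z₁·x₂)/(z₂ − z₁) = (0.3319·-0.072 − (-1.405)·0.18)/1.737 = 0.132.
Then σ = (x₂ − x₁)/(z₂ − z₁) = (0.18 − -0.072)/1.737 = 0.145.

μ = 0.132, σ = 0.145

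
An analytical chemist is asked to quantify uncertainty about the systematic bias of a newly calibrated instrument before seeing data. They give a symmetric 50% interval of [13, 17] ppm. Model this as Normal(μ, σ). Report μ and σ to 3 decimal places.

A symmetric 50% interval runs μ ± z·σ with z = 0.6745.
Half-width = 2, so σ = 2/0.6745 = 2.965.
μ is the interval midpoint, 15.000.

μ = 15.000, σ = 2.965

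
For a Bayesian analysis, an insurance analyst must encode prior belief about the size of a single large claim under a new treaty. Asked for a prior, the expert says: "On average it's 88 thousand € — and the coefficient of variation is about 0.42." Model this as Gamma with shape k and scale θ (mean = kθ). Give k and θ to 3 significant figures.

k ≈ 5.67, θ ≈ 15.5

For Gamma(k, scale θ): mean = kθ, variance = kθ², so CV = 1/√k.
CV = 0.42, hence k = 1/CV² = 5.67.
Then θ = mean/k = 88/5.67 = 15.5.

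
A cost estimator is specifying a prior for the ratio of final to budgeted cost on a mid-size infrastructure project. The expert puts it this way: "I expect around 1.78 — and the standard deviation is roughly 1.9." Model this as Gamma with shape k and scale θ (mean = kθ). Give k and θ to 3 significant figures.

k ≈ 0.878, θ ≈ 2.03

For Gamma(k, scale θ): mean = kθ, variance = kθ², so CV = 1/√k.
CV = SD/mean = 1.9/1.78 = 1.067, hence k = 1/CV² = 0.878.
Then θ = mean/k = 1.78/0.878 = 2.03.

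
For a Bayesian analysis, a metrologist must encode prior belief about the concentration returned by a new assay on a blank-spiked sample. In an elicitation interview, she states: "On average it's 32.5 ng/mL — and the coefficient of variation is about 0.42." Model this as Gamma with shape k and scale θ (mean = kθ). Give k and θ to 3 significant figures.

For Gamma(k, scale θ): mean = kθ, variance = kθ², so CV = 1/√k.
CV = 0.42, hence k = 1/CV² = 5.67.
Then θ = mean/k = 32.5/5.67 = 5.73.

k ≈ 5.67, θ ≈ 5.73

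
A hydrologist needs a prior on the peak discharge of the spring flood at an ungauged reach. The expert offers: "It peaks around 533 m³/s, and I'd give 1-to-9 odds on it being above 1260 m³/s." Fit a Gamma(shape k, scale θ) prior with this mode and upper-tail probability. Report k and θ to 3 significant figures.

Gamma(k,θ) with k>1 has mode (k−1)θ, so θ = 533/(k−1).
Need P(X < 1260) = 0.9 with θ tied to k this way. Start at k = 2, θ = 533: P(X<1260) ≈ 0.684.
Too low — raise k to concentrate. Iterating converges to k ≈ 3.6.
Then θ = 533/(3.6−1) ≈ 205.

k ≈ 3.6, θ ≈ 205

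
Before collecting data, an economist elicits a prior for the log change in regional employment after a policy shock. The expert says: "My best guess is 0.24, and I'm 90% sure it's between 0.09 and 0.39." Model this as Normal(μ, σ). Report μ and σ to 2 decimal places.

μ = 0.24, σ = 0.09

A symmetric 90% interval runs μ ± z·σ with z = 1.645.
Half-width = 0.15, so σ = 0.15/1.645 = 0.09.
μ is the stated best guess, 0.24.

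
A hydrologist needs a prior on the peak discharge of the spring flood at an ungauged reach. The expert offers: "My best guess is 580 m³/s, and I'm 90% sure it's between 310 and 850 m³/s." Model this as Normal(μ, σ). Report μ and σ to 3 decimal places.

μ = 580.000, σ = 164.148

A symmetric 90% interval runs μ ± z·σ with z = 1.645.
Half-width = 270, so σ = 270/1.645 = 164.148.
μ is the stated best guess, 580.000.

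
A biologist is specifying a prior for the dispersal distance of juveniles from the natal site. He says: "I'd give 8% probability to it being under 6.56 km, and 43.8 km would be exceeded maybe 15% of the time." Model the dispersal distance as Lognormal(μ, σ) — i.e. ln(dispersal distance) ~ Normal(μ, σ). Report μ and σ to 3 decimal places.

If T ~ Lognormal(μ,σ) then ln T ~ Normal(μ,σ), so the p-quantile of ln T is μ + z_p·σ.
ln(6.56) = 1.881 and ln(43.8) = 3.78; z_{0.08} = -1.405, z_{0.85} = 1.036.
σ = (3.78 − 1.881)/(1.036 − (-1.405)) = 0.778.
μ = 1.881 − (-1.405)·0.778 = 2.974.

μ ≈ 2.974, σ ≈ 0.778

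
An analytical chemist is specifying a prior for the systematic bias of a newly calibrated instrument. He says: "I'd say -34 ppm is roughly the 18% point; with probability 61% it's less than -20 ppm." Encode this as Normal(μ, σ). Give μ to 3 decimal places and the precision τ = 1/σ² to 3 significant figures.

μ = -23.273, τ = 0.00728

For Normal(μ,σ), the p-quantile is μ + z_p·σ. Here z_{0.18} = -0.9154, z_{0.61} = 0.2793.
So -34 = μ − 0.9154σ and -20 = μ + 0.2793σ.
Subtracting: σ = (-20 − -34)/(0.2793 − (-0.9154)) = 11.719.
Then μ = -34 − (-0.9154)·11.719 = -23.273.
Precision τ = 1/σ² = 1/11.72² = 0.00728.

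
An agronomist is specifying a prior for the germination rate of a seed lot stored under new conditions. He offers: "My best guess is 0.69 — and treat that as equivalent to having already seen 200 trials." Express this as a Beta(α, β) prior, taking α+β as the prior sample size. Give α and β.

Under the effective-sample-size interpretation, Beta(α, β) has prior mean α/(α+β) and prior sample size α+β.
So α+β = 200 and α/(α+β) = 0.69, giving α = 0.69·200 = 138 and β = 200 − 138 = 62.

α = 138, β = 62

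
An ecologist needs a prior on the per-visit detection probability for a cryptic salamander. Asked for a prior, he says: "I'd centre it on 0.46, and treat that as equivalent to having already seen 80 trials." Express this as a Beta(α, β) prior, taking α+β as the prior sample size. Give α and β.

Under the effective-sample-size interpretation, Beta(α, β) has prior mean α/(α+β) and prior sample size α+β.
So α+β = 80 and α/(α+β) = 0.46, giving α = 0.46·80 = 36.8 and β = 80 − 36.8 = 43.2.

α = 36.8, β = 43.2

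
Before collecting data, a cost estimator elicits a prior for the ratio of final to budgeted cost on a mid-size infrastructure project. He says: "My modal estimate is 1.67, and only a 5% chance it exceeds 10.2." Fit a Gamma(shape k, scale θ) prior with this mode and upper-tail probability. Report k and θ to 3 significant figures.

Gamma(k,θ) with k>1 has mode (k−1)θ, so θ = 1.67/(k−1).
Need P(X < 10.2) = 0.95 with θ tied to k this way. Start at k = 2, θ = 1.67: P(X<10.2) ≈ 0.984.
Too high — lower k to spread out. Iterating converges to k ≈ 1.69.
Then θ = 1.67/(1.69−1) ≈ 2.41.

k ≈ 1.69, θ ≈ 2.41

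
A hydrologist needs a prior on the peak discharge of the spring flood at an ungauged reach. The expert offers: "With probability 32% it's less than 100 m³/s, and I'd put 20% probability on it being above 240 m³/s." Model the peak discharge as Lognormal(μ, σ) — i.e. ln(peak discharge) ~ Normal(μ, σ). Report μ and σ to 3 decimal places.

μ ≈ 4.918, σ ≈ 0.669

If T ~ Lognormal(μ,σ) then ln T ~ Normal(μ,σ), so the p-quantile of ln T is μ + z_p·σ.
ln(100) = 4.605 and ln(240) = 5.481; z_{0.32} = -0.4677, z_{0.8} = 0.8416.
σ = (5.481 − 4.605)/(0.8416 − (-0.4677)) = 0.669.
μ = 4.605 − (-0.4677)·0.669 = 4.918.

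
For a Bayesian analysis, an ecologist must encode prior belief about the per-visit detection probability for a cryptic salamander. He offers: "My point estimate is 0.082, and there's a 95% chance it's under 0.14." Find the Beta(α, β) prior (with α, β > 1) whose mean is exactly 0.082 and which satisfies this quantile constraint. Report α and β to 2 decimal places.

With mean 0.082 fixed, write α = 0.082s, β = 0.918s where s = α+β.
Need P(θ < 0.14) = 0.95 under Beta(0.082s, 0.918s). Normal approximation: (q−m)/√(m(1−m)/s) ≈ z_{0.95} = 1.64, so s ≈ 0.082·0.918·(1.64)²/(0.14−0.082)² = 60.5.
At s = 60.5: P(θ<0.14) ≈ 0.935. Adjusting to match 0.95 gives s ≈ 73.55.
So α = 0.082·73.55 ≈ 6.03, β = 0.918·73.55 ≈ 67.52.

α ≈ 6.03, β ≈ 67.52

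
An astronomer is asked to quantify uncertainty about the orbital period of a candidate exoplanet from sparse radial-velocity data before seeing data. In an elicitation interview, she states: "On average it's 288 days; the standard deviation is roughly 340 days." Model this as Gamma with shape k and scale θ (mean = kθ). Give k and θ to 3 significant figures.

For Gamma(k, scale θ): mean = kθ, variance = kθ², so CV = 1/√k.
CV = SD/mean = 340/288 = 1.181, hence k = 1/CV² = 0.718.
Then θ = mean/k = 288/0.718 = 401.

k ≈ 0.718, θ ≈ 401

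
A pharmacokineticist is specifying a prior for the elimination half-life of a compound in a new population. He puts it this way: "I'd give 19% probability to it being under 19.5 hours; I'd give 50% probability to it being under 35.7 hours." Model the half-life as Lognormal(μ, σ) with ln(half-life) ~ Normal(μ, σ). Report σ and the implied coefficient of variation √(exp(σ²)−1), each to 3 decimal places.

σ ≈ 0.689, CV ≈ 0.779

If T ~ Lognormal(μ,σ) then ln T ~ Normal(μ,σ), so the p-quantile of ln T is μ + z_p·σ.
ln(19.5) = 2.97 and ln(35.7) = 3.575; z_{0.19} = -0.8779, z_{0.5} = 0.
σ = (3.575 − 2.97)/(0 − (-0.8779)) = 0.689.
μ = 2.97 − (-0.8779)·0.689 = 3.575.
CV = √(exp(σ²)−1) = √(exp(0.4745)−1) = 0.779.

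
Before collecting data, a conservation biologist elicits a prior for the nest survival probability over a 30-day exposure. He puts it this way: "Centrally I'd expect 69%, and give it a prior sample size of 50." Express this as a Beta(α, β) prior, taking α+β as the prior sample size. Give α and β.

Under the effective-sample-size interpretation, Beta(α, β) has prior mean α/(α+β) and prior sample size α+β.
So α+β = 50 and α/(α+β) = 0.69, giving α = 0.69·50 = 34.5 and β = 50 − 34.5 = 15.5.

α = 34.5, β = 15.5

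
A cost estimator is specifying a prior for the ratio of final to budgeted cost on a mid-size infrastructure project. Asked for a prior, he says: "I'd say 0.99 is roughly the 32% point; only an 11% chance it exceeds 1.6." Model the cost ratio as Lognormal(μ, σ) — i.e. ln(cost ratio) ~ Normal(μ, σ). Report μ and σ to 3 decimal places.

μ ≈ 0.122, σ ≈ 0.283

If T ~ Lognormal(μ,σ) then ln T ~ Normal(μ,σ), so the p-quantile of ln T is μ + z_p·σ.
ln(0.99) = -0.01005 and ln(1.6) = 0.47; z_{0.32} = -0.4677, z_{0.89} = 1.227.
σ = (0.47 − -0.01005)/(1.227 − (-0.4677)) = 0.283.
μ = -0.01005 − (-0.4677)·0.283 = 0.122.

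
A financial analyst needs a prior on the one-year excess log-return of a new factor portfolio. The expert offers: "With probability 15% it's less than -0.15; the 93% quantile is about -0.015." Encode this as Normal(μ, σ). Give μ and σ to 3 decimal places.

μ = -0.094, σ = 0.054

For Normal(μ,σ), the p-quantile is μ + z_p·σ. Here z_{0.15} = -1.036, z_{0.93} = 1.476.
So -0.15 = μ − 1.036σ and -0.015 = μ + 1.476σ.
Subtracting: σ = (-0.015 − -0.15)/(1.476 − (-1.036)) = 0.054.
Then μ = -0.15 − (-1.036)·0.054 = -0.094.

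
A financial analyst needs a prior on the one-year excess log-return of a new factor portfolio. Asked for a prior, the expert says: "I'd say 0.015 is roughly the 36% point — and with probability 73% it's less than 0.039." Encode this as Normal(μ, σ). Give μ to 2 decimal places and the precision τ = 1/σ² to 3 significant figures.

μ = 0.02, τ = 1640

For Normal(μ,σ), the p-quantile is μ + z_p·σ. Here z_{0.36} = -0.3585, z_{0.73} = 0.6128.
So 0.015 = μ − 0.3585σ and 0.039 = μ + 0.6128σ.
Subtracting: σ = (0.039 − 0.015)/(0.6128 − (-0.3585)) = 0.02.
Then μ = 0.015 − (-0.3585)·0.02 = 0.02.
Precision τ = 1/σ² = 1/0.02471² = 1640.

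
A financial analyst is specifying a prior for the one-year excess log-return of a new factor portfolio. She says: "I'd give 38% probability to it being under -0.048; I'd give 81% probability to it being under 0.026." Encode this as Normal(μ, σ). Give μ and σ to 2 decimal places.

For Normal(μ,σ), the p-quantile is μ + z_p·σ. Here z_{0.38} = -0.3055, z_{0.81} = 0.8779.
So -0.048 = μ − 0.3055σ and 0.026 = μ + 0.8779σ.
Subtracting: σ = (0.026 − -0.048)/(0.8779 − (-0.3055)) = 0.06.
Then μ = -0.048 − (-0.3055)·0.06 = -0.03.

μ = -0.03, σ = 0.06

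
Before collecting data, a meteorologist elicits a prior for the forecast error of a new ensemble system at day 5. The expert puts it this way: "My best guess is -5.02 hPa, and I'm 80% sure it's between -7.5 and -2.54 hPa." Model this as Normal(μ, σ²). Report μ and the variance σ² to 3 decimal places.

A symmetric 80% interval runs μ ± z·σ with z = 1.282.
Half-width = 2.48, so σ = 2.48/1.282 = 1.9352 and σ² = 3.745.
μ is the stated best guess, -5.020.

μ = -5.020, σ² = 3.745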